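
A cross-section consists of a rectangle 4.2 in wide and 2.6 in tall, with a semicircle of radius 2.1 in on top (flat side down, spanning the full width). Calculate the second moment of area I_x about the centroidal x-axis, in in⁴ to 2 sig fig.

I_x ≈ 29 in⁴

Treat the section as a set of non-overlapping primitives; coordinates are from the bounding-box lower-left.
Rectangular body: 4.2 × 2.6, A = 10.92 in², y = 1.3 in, Ī = 6.152 in⁴.
Semicircular cap: semicircle r = 2.1, A = 6.927 in², y = 3.491 in, Ī = 2.135 in⁴.
Centroid: ȳ = ΣA·y / ΣA = 2.151 in.
Transfer each piece to the centroidal x-axis using Ī + A·d² with d = y − 2.151:
  rectangular body: d = -0.8505 in → contributes +14.05 in⁴
  semicircular cap: d = 1.341 in → contributes +14.59 in⁴
Total I = 28.64 in⁴.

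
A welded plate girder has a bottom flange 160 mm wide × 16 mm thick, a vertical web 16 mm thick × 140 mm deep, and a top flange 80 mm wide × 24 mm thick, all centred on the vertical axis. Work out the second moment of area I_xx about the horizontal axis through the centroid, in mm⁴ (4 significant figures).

Treat the section as a set of non-overlapping primitives; coordinates are from the bounding-box lower-left.
Bottom plate: 160 × 16, A = 2 560 mm², y = 8 mm, Ī = 54613.3 mm⁴.
Web plate: 16 × 140, A = 2 240 mm², y = 86 mm, Ī = 3 658 667 mm⁴.
Top plate: 80 × 24, A = 1 920 mm², y = 168 mm, Ī = 92 160 mm⁴.
Centroid: ȳ = ΣA·y / ΣA = 79.7143 mm.
Transfer each piece to the horizontal axis through the centroid using Ī + A·d² with d = y − 79.7143:
  bottom plate: d = -71.7143 mm → contributes +13 220 537 mm⁴
  web plate: d = 6.28571 mm → contributes +3 747 170 mm⁴
  top plate: d = 88.2857 mm → contributes +15 057 345 mm⁴
Total I = 32 025 051 mm⁴.

I_xx ≈ 3.203 × 10⁷ mm⁴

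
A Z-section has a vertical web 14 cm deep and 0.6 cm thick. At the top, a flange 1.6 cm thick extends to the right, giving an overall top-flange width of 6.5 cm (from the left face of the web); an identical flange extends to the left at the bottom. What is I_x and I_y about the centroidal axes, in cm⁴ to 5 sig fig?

I_x ≈ 866.97 cm⁴, I_y ≈ 254.44 cm⁴

Break the section into simple shapes (no overlaps), measuring from the bottom-left corner of the bounding box.
Web: 0.6 × 14, A = 8.4 cm², y = 7 cm, Ī = 137.2 cm⁴.
Top flange (beyond web): 5.9 × 1.6, A = 9.44 cm², y = 13.2 cm, Ī = 2.013867 cm⁴.
Bottom flange (beyond web): 5.9 × 1.6, A = 9.44 cm², y = 0.8 cm, Ī = 2.013867 cm⁴.
Centroid: ȳ = ΣA·y / ΣA = 7 cm.
Transfer each piece to the centroidal x-axis using Ī + A·d² with d = y − 7:
  web: d = 0 cm → contributes +137.2 cm⁴
  top flange (beyond web): d = 6.2 cm → contributes +364.8875 cm⁴
  bottom flange (beyond web): d = -6.2 cm → contributes +364.8875 cm⁴
Total I = 866.9749 cm⁴.
For the y-axis: x̄ = 6.2 cm.
Repeating about the centroidal y-axis gives I_y = 254.4397 cm⁴.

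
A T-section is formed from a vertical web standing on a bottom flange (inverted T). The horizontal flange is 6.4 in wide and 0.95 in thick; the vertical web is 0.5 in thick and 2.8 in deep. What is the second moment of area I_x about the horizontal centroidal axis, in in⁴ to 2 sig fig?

Treat the section as a set of non-overlapping primitives; coordinates are from the bounding-box lower-left.
Flange: 6.4 × 0.95, A = 6.08 in², y = 0.475 in, Ī = 0.4573 in⁴.
Web: 0.5 × 2.8, A = 1.4 in², y = 2.35 in, Ī = 0.9147 in⁴.
Centroid: ȳ = ΣA·y / ΣA = 0.8259 in.
Transfer each piece to the horizontal centroidal axis using Ī + A·d² with d = y − 0.8259:
  flange: d = -0.3509 in → contributes +1.206 in⁴
  web: d = 1.524 in → contributes +4.167 in⁴
Total I = 5.373 in⁴.

I_x ≈ 5.4 in⁴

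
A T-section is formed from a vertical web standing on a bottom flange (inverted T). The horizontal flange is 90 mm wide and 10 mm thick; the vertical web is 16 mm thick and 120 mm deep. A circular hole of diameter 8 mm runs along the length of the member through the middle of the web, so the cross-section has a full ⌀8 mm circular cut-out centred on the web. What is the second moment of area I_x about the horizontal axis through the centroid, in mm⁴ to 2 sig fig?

I_x ≈ 4.9 × 10⁶ mm⁴

Decompose the section into non-overlapping parts with the origin at the bottom-left of its bounding rectangle.
Flange: 90 × 10, A = 900 mm², y = 5 mm, Ī = 7 500 mm⁴.
Web: 16 × 120, A = 1 920 mm², y = 70 mm, Ī = 2 304 000 mm⁴.
Hole (subtracted): ⌀8, A = 50.27 mm², y = 70 mm, Ī = 201.1 mm⁴.
Centroid: ȳ = ΣA·y / ΣA = 48.88 mm.
Transfer each piece to the horizontal axis through the centroid using Ī + A·d² with d = y − 48.88:
  flange: d = -43.88 mm → contributes +1 740 318 mm⁴
  web: d = 21.12 mm → contributes +3 160 518 mm⁴
  hole: d = 21.12 mm → contributes −22 625 mm⁴
Total I = 4 878 211 mm⁴.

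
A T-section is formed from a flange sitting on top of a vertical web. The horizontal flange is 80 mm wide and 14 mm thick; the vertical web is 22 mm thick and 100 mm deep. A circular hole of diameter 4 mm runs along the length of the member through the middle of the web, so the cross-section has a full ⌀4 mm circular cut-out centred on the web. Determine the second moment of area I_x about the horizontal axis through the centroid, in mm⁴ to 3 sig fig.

I_x ≈ 4.26 × 10⁶ mm⁴

Treat the section as a set of non-overlapping primitives; coordinates are from the bounding-box lower-left.
Flange: 80 × 14, A = 1 120 mm², y = 107 mm, Ī = 18 293 mm⁴.
Web: 22 × 100, A = 2 200 mm², y = 50 mm, Ī = 1 833 333 mm⁴.
Hole (subtracted): ⌀4, A = 12.566 mm², y = 50 mm, Ī = 12.566 mm⁴.
Centroid: ȳ = ΣA·y / ΣA = 69.302 mm.
Transfer each piece to the horizontal axis through the centroid using Ī + A·d² with d = y − 69.302:
  flange: d = 37.698 mm → contributes +1 609 971 mm⁴
  web: d = -19.302 mm → contributes +2 652 979 mm⁴
  hole: d = -19.302 mm → contributes −4694.4 mm⁴
Total I = 4 258 256 mm⁴.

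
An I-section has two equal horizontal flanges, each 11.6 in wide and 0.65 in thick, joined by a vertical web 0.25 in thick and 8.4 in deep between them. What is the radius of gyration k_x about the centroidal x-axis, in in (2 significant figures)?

Treat the section as a set of non-overlapping primitives; coordinates are from the bounding-box lower-left.
Bottom flange: 11.6 × 0.65, A = 7.54 in², y = 0.325 in, Ī = 0.2655 in⁴.
Web: 0.25 × 8.4, A = 2.1 in², y = 4.85 in, Ī = 12.35 in⁴.
Top flange: 11.6 × 0.65, A = 7.54 in², y = 9.375 in, Ī = 0.2655 in⁴.
By symmetry the centroid is at mid-height, ȳ = 4.85 in.
Transfer each piece to the centroidal x-axis using Ī + A·d² with d = y − 4.85:
  bottom flange: d = -4.525 in → contributes +154.7 in⁴
  web: d = 0 in → contributes +12.35 in⁴
  top flange: d = 4.525 in → contributes +154.7 in⁴
Total I = 321.7 in⁴.
Radius of gyration: k = √(I/A) = √(321.7 / 17.18) = 4.327 in.

k_x ≈ 4.3 in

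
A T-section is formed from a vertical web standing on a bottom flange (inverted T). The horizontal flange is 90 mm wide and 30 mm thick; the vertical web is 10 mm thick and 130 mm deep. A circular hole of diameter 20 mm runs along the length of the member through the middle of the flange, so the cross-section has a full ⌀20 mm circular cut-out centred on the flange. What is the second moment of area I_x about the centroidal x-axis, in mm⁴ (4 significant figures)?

Split into non-overlapping primitives; take the origin at the lower-left of the bounding box.
Flange: 90 × 30, A = 2 700 mm², y = 15 mm, Ī = 202 500 mm⁴.
Web: 10 × 130, A = 1 300 mm², y = 95 mm, Ī = 1 830 833 mm⁴.
Hole (subtracted): ⌀20, A = 314.159 mm², y = 15 mm, Ī = 7853.98 mm⁴.
Centroid: ȳ = ΣA·y / ΣA = 43.2161 mm.
Transfer each piece to the centroidal x-axis using Ī + A·d² with d = y − 43.2161:
  flange: d = -28.2161 mm → contributes +2 352 098 mm⁴
  web: d = 51.7839 mm → contributes +5 316 879 mm⁴
  hole: d = -28.2161 mm → contributes −257 971 mm⁴
Total I = 7 411 006 mm⁴.

I_x ≈ 7.411 × 10⁶ mm⁴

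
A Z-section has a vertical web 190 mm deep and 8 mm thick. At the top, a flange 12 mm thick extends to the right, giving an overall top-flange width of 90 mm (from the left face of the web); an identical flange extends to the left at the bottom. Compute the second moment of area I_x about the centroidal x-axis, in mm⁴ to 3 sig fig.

I_x ≈ 2.02 × 10⁷ mm⁴

Break the section into simple shapes (no overlaps), measuring from the bottom-left corner of the bounding box.
Web: 8 × 190, A = 1 520 mm², y = 95 mm, Ī = 4 572 667 mm⁴.
Top flange (beyond web): 82 × 12, A = 984 mm², y = 184 mm, Ī = 11 808 mm⁴.
Bottom flange (beyond web): 82 × 12, A = 984 mm², y = 6 mm, Ī = 11 808 mm⁴.
Centroid: ȳ = ΣA·y / ΣA = 95 mm.
Transfer each piece to the centroidal x-axis using Ī + A·d² with d = y − 95:
  web: d = 0 mm → contributes +4 572 667 mm⁴
  top flange (beyond web): d = 89 mm → contributes +7 806 072 mm⁴
  bottom flange (beyond web): d = -89 mm → contributes +7 806 072 mm⁴
Total I = 20 184 811 mm⁴.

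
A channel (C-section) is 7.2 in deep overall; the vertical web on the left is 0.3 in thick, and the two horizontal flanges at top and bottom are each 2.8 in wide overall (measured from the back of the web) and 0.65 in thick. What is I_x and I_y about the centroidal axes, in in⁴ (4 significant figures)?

Decompose the section into non-overlapping parts with the origin at the bottom-left of its bounding rectangle.
Web: 0.3 × 7.2, A = 2.16 in², y = 3.6 in, Ī = 9.3312 in⁴.
Top flange (beyond web): 2.5 × 0.65, A = 1.625 in², y = 6.875 in, Ī = 0.0572135 in⁴.
Bottom flange (beyond web): 2.5 × 0.65, A = 1.625 in², y = 0.325 in, Ī = 0.0572135 in⁴.
By symmetry the centroid is at mid-height, ȳ = 3.6 in.
Transfer each piece to the centroidal x-axis using Ī + A·d² with d = y − 3.6:
  web: d = 0 in → contributes +9.3312 in⁴
  top flange (beyond web): d = 3.275 in → contributes +17.4864 in⁴
  bottom flange (beyond web): d = -3.275 in → contributes +17.4864 in⁴
Total I = 44.3039 in⁴.
For the y-axis: x̄ = 0.991035 in.
Repeating about the centroidal y-axis gives I_y = 4.2522 in⁴.

I_x ≈ 44.30 in⁴, I_y ≈ 4.252 in⁴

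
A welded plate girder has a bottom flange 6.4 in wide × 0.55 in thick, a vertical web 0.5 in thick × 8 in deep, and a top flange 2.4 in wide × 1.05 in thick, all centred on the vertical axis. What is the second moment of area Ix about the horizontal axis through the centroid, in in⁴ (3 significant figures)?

Treat the section as a set of non-overlapping primitives; coordinates are from the bounding-box lower-left.
Bottom plate: 6.4 × 0.55, A = 3.52 in², y = 0.275 in, Ī = 0.088733 in⁴.
Web plate: 0.5 × 8, A = 4 in², y = 4.55 in, Ī = 21.333 in⁴.
Top plate: 2.4 × 1.05, A = 2.52 in², y = 9.075 in, Ī = 0.23153 in⁴.
Centroid: ȳ = ΣA·y / ΣA = 4.187 in.
Transfer each piece to the horizontal axis through the centroid using Ī + A·d² with d = y − 4.187:
  bottom plate: d = -3.912 in → contributes +53.957 in⁴
  web plate: d = 0.36305 in → contributes +21.861 in⁴
  top plate: d = 4.888 in → contributes +60.442 in⁴
Total I = 136.26 in⁴.

Ix ≈ 136 in⁴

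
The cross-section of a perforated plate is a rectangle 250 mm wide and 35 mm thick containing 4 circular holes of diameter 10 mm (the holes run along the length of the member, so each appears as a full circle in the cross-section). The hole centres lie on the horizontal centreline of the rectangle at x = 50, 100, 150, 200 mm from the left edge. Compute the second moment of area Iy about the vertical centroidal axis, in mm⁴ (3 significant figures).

Break the section into simple shapes (no overlaps), measuring from the bottom-left corner of the bounding box.
Plate: 250 × 35, A = 8 750 mm², x = 125 mm, Ī = 45 572 917 mm⁴.
Hole 1 (subtracted): ⌀10, A = 78.54 mm², x = 50 mm, Ī = 490.87 mm⁴.
Hole 2 (subtracted): ⌀10, A = 78.54 mm², x = 100 mm, Ī = 490.87 mm⁴.
Hole 3 (subtracted): ⌀10, A = 78.54 mm², x = 150 mm, Ī = 490.87 mm⁴.
Hole 4 (subtracted): ⌀10, A = 78.54 mm², x = 200 mm, Ī = 490.87 mm⁴.
By symmetry the centroid is at mid-width, x̄ = 125 mm.
Transfer each piece to the vertical centroidal axis using Ī + A·d² with d = x − 125:
  plate: d = 0 mm → contributes +45 572 917 mm⁴
  hole 1: d = -75 mm → contributes −442 277 mm⁴
  hole 2: d = -25 mm → contributes −49 578 mm⁴
  hole 3: d = 25 mm → contributes −49 578 mm⁴
  hole 4: d = 75 mm → contributes −442 277 mm⁴
Total I = 44 589 205 mm⁴.

Iy ≈ 4.46 × 10⁷ mm⁴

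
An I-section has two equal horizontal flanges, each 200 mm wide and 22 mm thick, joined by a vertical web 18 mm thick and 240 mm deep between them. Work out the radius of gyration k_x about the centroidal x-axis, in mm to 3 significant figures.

k_x ≈ 115 mm

Split into non-overlapping primitives; take the origin at the lower-left of the bounding box.
Bottom flange: 200 × 22, A = 4 400 mm², y = 11 mm, Ī = 177 467 mm⁴.
Web: 18 × 240, A = 4 320 mm², y = 142 mm, Ī = 20 736 000 mm⁴.
Top flange: 200 × 22, A = 4 400 mm², y = 273 mm, Ī = 177 467 mm⁴.
By symmetry the centroid is at mid-height, ȳ = 142 mm.
Transfer each piece to the centroidal x-axis using Ī + A·d² with d = y − 142:
  bottom flange: d = -131 mm → contributes +75 685 867 mm⁴
  web: d = 0 mm → contributes +20 736 000 mm⁴
  top flange: d = 131 mm → contributes +75 685 867 mm⁴
Total I = 172 107 733 mm⁴.
Radius of gyration: k = √(I/A) = √(172 107 733 / 13 120) = 114.53 mm.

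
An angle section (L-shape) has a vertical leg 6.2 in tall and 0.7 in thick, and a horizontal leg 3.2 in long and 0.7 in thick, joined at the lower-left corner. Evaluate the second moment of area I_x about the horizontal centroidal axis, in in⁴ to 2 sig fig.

Split into non-overlapping primitives; take the origin at the lower-left of the bounding box.
Vertical leg: 0.7 × 6.2, A = 4.34 in², y = 3.1 in, Ī = 13.9 in⁴.
Horizontal leg (remainder): 2.5 × 0.7, A = 1.75 in², y = 0.35 in, Ī = 0.07146 in⁴.
Centroid: ȳ = ΣA·y / ΣA = 2.31 in.
Transfer each piece to the horizontal centroidal axis using Ī + A·d² with d = y − 2.31:
  vertical leg: d = 0.7902 in → contributes +16.61 in⁴
  horizontal leg (remainder): d = -1.96 in → contributes +6.793 in⁴
Total I = 23.41 in⁴.

I_x ≈ 23 in⁴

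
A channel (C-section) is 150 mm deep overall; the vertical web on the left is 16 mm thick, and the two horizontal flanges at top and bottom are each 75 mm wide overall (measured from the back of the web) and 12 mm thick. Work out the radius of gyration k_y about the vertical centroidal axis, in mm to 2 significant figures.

Treat the section as a set of non-overlapping primitives; coordinates are from the bounding-box lower-left.
Web: 16 × 150, A = 2 400 mm², x = 8 mm, Ī = 51 200 mm⁴.
Top flange (beyond web): 59 × 12, A = 708 mm², x = 45.5 mm, Ī = 205 379 mm⁴.
Bottom flange (beyond web): 59 × 12, A = 708 mm², x = 45.5 mm, Ī = 205 379 mm⁴.
Centroid: x̄ = ΣA·x / ΣA = 21.92 mm.
Transfer each piece to the vertical centroidal axis using Ī + A·d² with d = x − 21.92:
  web: d = -13.92 mm → contributes +515 912 mm⁴
  top flange (beyond web): d = 23.58 mm → contributes +599 202 mm⁴
  bottom flange (beyond web): d = 23.58 mm → contributes +599 202 mm⁴
Total I = 1 714 316 mm⁴.
Radius of gyration: k = √(I/A) = √(1 714 316 / 3 816) = 21.2 mm.

k_y ≈ 21 mm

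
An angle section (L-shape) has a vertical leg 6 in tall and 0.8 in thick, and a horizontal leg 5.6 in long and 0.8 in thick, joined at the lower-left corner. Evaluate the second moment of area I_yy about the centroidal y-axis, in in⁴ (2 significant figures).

I_yy ≈ 24 in⁴

Break the section into simple shapes (no overlaps), measuring from the bottom-left corner of the bounding box.
Vertical leg: 0.8 × 6, A = 4.8 in², x = 0.4 in, Ī = 0.256 in⁴.
Horizontal leg (remainder): 4.8 × 0.8, A = 3.84 in², x = 3.2 in, Ī = 7.373 in⁴.
Centroid: x̄ = ΣA·x / ΣA = 1.644 in.
Transfer each piece to the centroidal y-axis using Ī + A·d² with d = x − 1.644:
  vertical leg: d = -1.244 in → contributes +7.689 in⁴
  horizontal leg (remainder): d = 1.556 in → contributes +16.66 in⁴
Total I = 24.35 in⁴.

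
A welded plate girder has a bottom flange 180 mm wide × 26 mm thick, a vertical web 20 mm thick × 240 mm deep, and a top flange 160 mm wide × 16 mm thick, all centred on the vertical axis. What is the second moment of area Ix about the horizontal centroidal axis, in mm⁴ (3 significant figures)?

Split into non-overlapping primitives; take the origin at the lower-left of the bounding box.
Bottom plate: 180 × 26, A = 4 680 mm², y = 13 mm, Ī = 263 640 mm⁴.
Web plate: 20 × 240, A = 4 800 mm², y = 146 mm, Ī = 23 040 000 mm⁴.
Top plate: 160 × 16, A = 2 560 mm², y = 274 mm, Ī = 54 613 mm⁴.
Centroid: ȳ = ΣA·y / ΣA = 121.52 mm.
Transfer each piece to the horizontal centroidal axis using Ī + A·d² with d = y − 121.52:
  bottom plate: d = -108.52 mm → contributes +55 376 328 mm⁴
  web plate: d = 24.482 mm → contributes +25 916 904 mm⁴
  top plate: d = 152.48 mm → contributes +59 576 347 mm⁴
Total I = 140 869 579 mm⁴.

Ix ≈ 1.41 × 10⁸ mm⁴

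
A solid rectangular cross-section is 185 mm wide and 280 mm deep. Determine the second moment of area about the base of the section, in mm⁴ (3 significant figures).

I_base ≈ 1.35 × 10⁹ mm⁴

The section: 185 × 280, A = 51 800 mm², y = 140 mm, Ī = 338 426 667 mm⁴.
Transfer it to the bottom edge using Ī + A·d² with d = y − 0:
  the section: d = 140 mm → contributes +1 353 706 667 mm⁴
Total I = 1 353 706 667 mm⁴.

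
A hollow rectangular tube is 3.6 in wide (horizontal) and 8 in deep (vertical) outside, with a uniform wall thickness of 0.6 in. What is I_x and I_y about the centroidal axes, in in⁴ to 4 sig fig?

Split into non-overlapping primitives; take the origin at the lower-left of the bounding box.
Outer rectangle: 3.6 × 8, A = 28.8 in², y = 4 in, Ī = 153.6 in⁴.
Inner void (subtracted): 2.4 × 6.8, A = 16.32 in², y = 4 in, Ī = 62.8864 in⁴.
By symmetry the centroid is at mid-height, ȳ = 4 in.
All pieces are centred on the centroidal x-axis, so I = ΣĪ (holes subtracted) = 90.7136 in⁴.
Repeating about the centroidal y-axis gives I_y = 23.2704 in⁴.

I_x ≈ 90.71 in⁴, I_y ≈ 23.27 in⁴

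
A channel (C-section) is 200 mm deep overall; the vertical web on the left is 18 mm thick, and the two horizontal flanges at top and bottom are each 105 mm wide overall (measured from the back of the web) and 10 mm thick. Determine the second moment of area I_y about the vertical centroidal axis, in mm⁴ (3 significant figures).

Decompose the section into non-overlapping parts with the origin at the bottom-left of its bounding rectangle.
Web: 18 × 200, A = 3 600 mm², x = 9 mm, Ī = 97 200 mm⁴.
Top flange (beyond web): 87 × 10, A = 870 mm², x = 61.5 mm, Ī = 548 753 mm⁴.
Bottom flange (beyond web): 87 × 10, A = 870 mm², x = 61.5 mm, Ī = 548 753 mm⁴.
Centroid: x̄ = ΣA·x / ΣA = 26.107 mm.
Transfer each piece to the vertical centroidal axis using Ī + A·d² with d = x − 26.107:
  web: d = -17.107 mm → contributes +1 150 706 mm⁴
  top flange (beyond web): d = 35.393 mm → contributes +1 638 586 mm⁴
  bottom flange (beyond web): d = 35.393 mm → contributes +1 638 586 mm⁴
Total I = 4 427 879 mm⁴.

I_y ≈ 4.43 × 10⁶ mm⁴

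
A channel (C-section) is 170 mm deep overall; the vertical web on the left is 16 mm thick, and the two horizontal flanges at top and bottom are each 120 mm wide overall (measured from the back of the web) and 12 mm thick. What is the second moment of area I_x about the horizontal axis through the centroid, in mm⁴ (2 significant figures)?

I_x ≈ 2.2 × 10⁷ mm⁴

Treat the section as a set of non-overlapping primitives; coordinates are from the bounding-box lower-left.
Web: 16 × 170, A = 2 720 mm², y = 85 mm, Ī = 6 550 667 mm⁴.
Top flange (beyond web): 104 × 12, A = 1 248 mm², y = 164 mm, Ī = 14 976 mm⁴.
Bottom flange (beyond web): 104 × 12, A = 1 248 mm², y = 6 mm, Ī = 14 976 mm⁴.
By symmetry the centroid is at mid-height, ȳ = 85 mm.
Transfer each piece to the horizontal axis through the centroid using Ī + A·d² with d = y − 85:
  web: d = 0 mm → contributes +6 550 667 mm⁴
  top flange (beyond web): d = 79 mm → contributes +7 803 744 mm⁴
  bottom flange (beyond web): d = -79 mm → contributes +7 803 744 mm⁴
Total I = 22 158 155 mm⁴.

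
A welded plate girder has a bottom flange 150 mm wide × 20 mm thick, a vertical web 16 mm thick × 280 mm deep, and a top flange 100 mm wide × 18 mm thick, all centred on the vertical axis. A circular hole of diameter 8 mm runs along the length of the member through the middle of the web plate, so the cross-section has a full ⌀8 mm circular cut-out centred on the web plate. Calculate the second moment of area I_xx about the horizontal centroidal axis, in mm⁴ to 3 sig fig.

I_xx ≈ 1.33 × 10⁸ mm⁴

Decompose the section into non-overlapping parts with the origin at the bottom-left of its bounding rectangle.
Bottom plate: 150 × 20, A = 3 000 mm², y = 10 mm, Ī = 100 000 mm⁴.
Web plate: 16 × 280, A = 4 480 mm², y = 160 mm, Ī = 29 269 333 mm⁴.
Top plate: 100 × 18, A = 1 800 mm², y = 309 mm, Ī = 48 600 mm⁴.
Hole (subtracted): ⌀8, A = 50.265 mm², y = 160 mm, Ī = 201.06 mm⁴.
Centroid: ȳ = ΣA·y / ΣA = 140.3 mm.
Transfer each piece to the horizontal centroidal axis using Ī + A·d² with d = y − 140.3:
  bottom plate: d = -130.3 mm → contributes +51 036 453 mm⁴
  web plate: d = 19.697 mm → contributes +31 007 484 mm⁴
  top plate: d = 168.7 mm → contributes +51 274 346 mm⁴
  hole: d = 19.697 mm → contributes −19 703 mm⁴
Total I = 133 298 580 mm⁴.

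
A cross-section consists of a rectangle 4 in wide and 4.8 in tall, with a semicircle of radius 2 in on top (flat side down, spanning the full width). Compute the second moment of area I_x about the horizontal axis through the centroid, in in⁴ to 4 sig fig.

Decompose the section into non-overlapping parts with the origin at the bottom-left of its bounding rectangle.
Rectangular body: 4 × 4.8, A = 19.2 in², y = 2.4 in, Ī = 36.864 in⁴.
Semicircular cap: semicircle r = 2, A = 6.28319 in², y = 5.64883 in, Ī = 1.75611 in⁴.
Centroid: ȳ = ΣA·y / ΣA = 3.20104 in.
Transfer each piece to the horizontal axis through the centroid using Ī + A·d² with d = y − 3.20104:
  rectangular body: d = -0.801037 in → contributes +49.1839 in⁴
  semicircular cap: d = 2.44779 in → contributes +39.4029 in⁴
Total I = 88.5868 in⁴.

I_x ≈ 88.59 in⁴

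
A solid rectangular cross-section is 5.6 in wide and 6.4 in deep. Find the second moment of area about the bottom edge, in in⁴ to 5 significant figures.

The section: 5.6 × 6.4, A = 35.84 in², y = 3.2 in, Ī = 122.3339 in⁴.
Transfer it to the bottom edge using Ī + A·d² with d = y − 0:
  the section: d = 3.2 in → contributes +489.3355 in⁴
Total I = 489.3355 in⁴.

I_base ≈ 489.34 in⁴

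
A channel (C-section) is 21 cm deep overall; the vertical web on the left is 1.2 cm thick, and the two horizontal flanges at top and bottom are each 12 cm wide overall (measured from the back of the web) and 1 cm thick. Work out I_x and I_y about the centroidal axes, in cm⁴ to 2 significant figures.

I_x ≈ 3100 cm⁴, I_y ≈ 630 cm⁴

Break the section into simple shapes (no overlaps), measuring from the bottom-left corner of the bounding box.
Web: 1.2 × 21, A = 25.2 cm², y = 10.5 cm, Ī = 926.1 cm⁴.
Top flange (beyond web): 10.8 × 1, A = 10.8 cm², y = 20.5 cm, Ī = 0.9 cm⁴.
Bottom flange (beyond web): 10.8 × 1, A = 10.8 cm², y = 0.5 cm, Ī = 0.9 cm⁴.
By symmetry the centroid is at mid-height, ȳ = 10.5 cm.
Transfer each piece to the centroidal x-axis using Ī + A·d² with d = y − 10.5:
  web: d = 0 cm → contributes +926.1 cm⁴
  top flange (beyond web): d = 10 cm → contributes +1 081 cm⁴
  bottom flange (beyond web): d = -10 cm → contributes +1 081 cm⁴
Total I = 3 088 cm⁴.
For the y-axis: x̄ = 3.369 cm.
Repeating about the centroidal y-axis gives I_y = 631.7 cm⁴.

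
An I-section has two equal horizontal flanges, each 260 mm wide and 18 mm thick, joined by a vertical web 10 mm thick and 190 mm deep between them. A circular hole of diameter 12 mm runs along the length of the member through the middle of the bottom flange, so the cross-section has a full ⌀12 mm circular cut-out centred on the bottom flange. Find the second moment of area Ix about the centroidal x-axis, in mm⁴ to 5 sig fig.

Treat the section as a set of non-overlapping primitives; coordinates are from the bounding-box lower-left.
Bottom flange: 260 × 18, A = 4 680 mm², y = 9 mm, Ī = 126 360 mm⁴.
Web: 10 × 190, A = 1 900 mm², y = 113 mm, Ī = 5 715 833 mm⁴.
Top flange: 260 × 18, A = 4 680 mm², y = 217 mm, Ī = 126 360 mm⁴.
Hole (subtracted): ⌀12, A = 113.0973 mm², y = 9 mm, Ī = 1017.876 mm⁴.
Centroid: ȳ = ΣA·y / ΣA = 114.0552 mm.
Transfer each piece to the centroidal x-axis using Ī + A·d² with d = y − 114.0552:
  bottom flange: d = -105.0552 mm → contributes +51 777 617 mm⁴
  web: d = -1.055192 mm → contributes +5 717 949 mm⁴
  top flange: d = 102.9448 mm → contributes +49 723 285 mm⁴
  hole: d = -105.0552 mm → contributes −1 249 227 mm⁴
Total I = 105 969 623 mm⁴.

Ix ≈ 1.0597 × 10⁸ mm⁴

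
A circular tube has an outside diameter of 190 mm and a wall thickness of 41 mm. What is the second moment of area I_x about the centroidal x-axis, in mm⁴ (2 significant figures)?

Break the section into simple shapes (no overlaps), measuring from the bottom-left corner of the bounding box.
Outer circle: ⌀190, A = 28 353 mm², y = 95 mm, Ī = 63 971 171 mm⁴.
Bore (subtracted): ⌀108, A = 9 161 mm², y = 95 mm, Ī = 6 678 285 mm⁴.
By symmetry the centroid is at mid-height, ȳ = 95 mm.
All pieces are centred on the centroidal x-axis, so I = ΣĪ (holes subtracted) = 57 292 887 mm⁴.

I_x ≈ 5.7 × 10⁷ mm⁴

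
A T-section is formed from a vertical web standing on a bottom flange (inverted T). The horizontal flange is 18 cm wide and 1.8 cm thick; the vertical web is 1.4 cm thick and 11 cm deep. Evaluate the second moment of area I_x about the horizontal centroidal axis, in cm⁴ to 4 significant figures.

Treat the section as a set of non-overlapping primitives; coordinates are from the bounding-box lower-left.
Flange: 18 × 1.8, A = 32.4 cm², y = 0.9 cm, Ī = 8.748 cm⁴.
Web: 1.4 × 11, A = 15.4 cm², y = 7.3 cm, Ī = 155.283 cm⁴.
Centroid: ȳ = ΣA·y / ΣA = 2.96192 cm.
Transfer each piece to the horizontal centroidal axis using Ī + A·d² with d = y − 2.96192:
  flange: d = -2.06192 cm → contributes +146.498 cm⁴
  web: d = 4.33808 cm → contributes +445.094 cm⁴
Total I = 591.592 cm⁴.

I_x ≈ 591.6 cm⁴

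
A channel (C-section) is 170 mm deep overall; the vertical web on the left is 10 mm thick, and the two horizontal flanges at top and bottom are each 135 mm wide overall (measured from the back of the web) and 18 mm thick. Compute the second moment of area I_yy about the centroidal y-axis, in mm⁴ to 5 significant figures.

I_yy ≈ 1.1495 × 10⁷ mm⁴

Decompose the section into non-overlapping parts with the origin at the bottom-left of its bounding rectangle.
Web: 10 × 170, A = 1 700 mm², x = 5 mm, Ī = 14166.67 mm⁴.
Top flange (beyond web): 125 × 18, A = 2 250 mm², x = 72.5 mm, Ī = 2 929 688 mm⁴.
Bottom flange (beyond web): 125 × 18, A = 2 250 mm², x = 72.5 mm, Ī = 2 929 688 mm⁴.
Centroid: x̄ = ΣA·x / ΣA = 53.99194 mm.
Transfer each piece to the centroidal y-axis using Ī + A·d² with d = x − 53.99194:
  web: d = -48.99194 mm → contributes +4 094 523 mm⁴
  top flange (beyond web): d = 18.50806 mm → contributes +3 700 422 mm⁴
  bottom flange (beyond web): d = 18.50806 mm → contributes +3 700 422 mm⁴
Total I = 11 495 366 mm⁴.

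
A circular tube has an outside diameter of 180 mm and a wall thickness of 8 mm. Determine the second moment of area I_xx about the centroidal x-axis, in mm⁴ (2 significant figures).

Decompose the section into non-overlapping parts with the origin at the bottom-left of its bounding rectangle.
Outer circle: ⌀180, A = 25 447 mm², y = 90 mm, Ī = 51 529 974 mm⁴.
Bore (subtracted): ⌀164, A = 21 124 mm², y = 90 mm, Ī = 35 509 560 mm⁴.
By symmetry the centroid is at mid-height, ȳ = 90 mm.
All pieces are centred on the centroidal x-axis, so I = ΣĪ (holes subtracted) = 16 020 414 mm⁴.

I_xx ≈ 1.6 × 10⁷ mm⁴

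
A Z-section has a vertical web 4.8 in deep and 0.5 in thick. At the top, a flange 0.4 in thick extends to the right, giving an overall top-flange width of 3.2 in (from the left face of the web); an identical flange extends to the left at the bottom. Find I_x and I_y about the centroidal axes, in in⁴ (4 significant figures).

Split into non-overlapping primitives; take the origin at the lower-left of the bounding box.
Web: 0.5 × 4.8, A = 2.4 in², y = 2.4 in, Ī = 4.608 in⁴.
Top flange (beyond web): 2.7 × 0.4, A = 1.08 in², y = 4.6 in, Ī = 0.0144 in⁴.
Bottom flange (beyond web): 2.7 × 0.4, A = 1.08 in², y = 0.2 in, Ī = 0.0144 in⁴.
Centroid: ȳ = ΣA·y / ΣA = 2.4 in.
Transfer each piece to the centroidal x-axis using Ī + A·d² with d = y − 2.4:
  web: d = 0 in → contributes +4.608 in⁴
  top flange (beyond web): d = 2.2 in → contributes +5.2416 in⁴
  bottom flange (beyond web): d = -2.2 in → contributes +5.2416 in⁴
Total I = 15.0912 in⁴.
For the y-axis: x̄ = 2.95 in.
Repeating about the centroidal y-axis gives I_y = 6.8918 in⁴.

I_x ≈ 15.09 in⁴, I_y ≈ 6.892 in⁴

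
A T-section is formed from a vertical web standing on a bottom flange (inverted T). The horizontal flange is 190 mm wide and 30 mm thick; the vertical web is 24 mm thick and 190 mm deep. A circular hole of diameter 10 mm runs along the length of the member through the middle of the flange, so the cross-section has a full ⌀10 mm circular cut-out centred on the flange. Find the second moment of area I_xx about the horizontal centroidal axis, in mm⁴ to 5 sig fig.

Break the section into simple shapes (no overlaps), measuring from the bottom-left corner of the bounding box.
Flange: 190 × 30, A = 5 700 mm², y = 15 mm, Ī = 427 500 mm⁴.
Web: 24 × 190, A = 4 560 mm², y = 125 mm, Ī = 13 718 000 mm⁴.
Hole (subtracted): ⌀10, A = 78.53982 mm², y = 15 mm, Ī = 490.8739 mm⁴.
Centroid: ȳ = ΣA·y / ΣA = 64.26602 mm.
Transfer each piece to the horizontal centroidal axis using Ī + A·d² with d = y − 64.26602:
  flange: d = -49.26602 mm → contributes +14 262 201 mm⁴
  web: d = 60.73398 mm → contributes +30 538 092 mm⁴
  hole: d = -49.26602 mm → contributes −191 118 mm⁴
Total I = 44 609 175 mm⁴.

I_xx ≈ 4.4609 × 10⁷ mm⁴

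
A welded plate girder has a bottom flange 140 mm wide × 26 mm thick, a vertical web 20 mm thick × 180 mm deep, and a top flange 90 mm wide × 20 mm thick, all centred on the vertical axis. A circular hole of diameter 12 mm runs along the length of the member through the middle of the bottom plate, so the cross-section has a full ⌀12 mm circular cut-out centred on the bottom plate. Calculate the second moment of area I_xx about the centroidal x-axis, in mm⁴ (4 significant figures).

I_xx ≈ 6.164 × 10⁷ mm⁴

Decompose the section into non-overlapping parts with the origin at the bottom-left of its bounding rectangle.
Bottom plate: 140 × 26, A = 3 640 mm², y = 13 mm, Ī = 205 053 mm⁴.
Web plate: 20 × 180, A = 3 600 mm², y = 116 mm, Ī = 9 720 000 mm⁴.
Top plate: 90 × 20, A = 1 800 mm², y = 216 mm, Ī = 60 000 mm⁴.
Hole (subtracted): ⌀12, A = 113.097 mm², y = 13 mm, Ī = 1017.88 mm⁴.
Centroid: ȳ = ΣA·y / ΣA = 95.4698 mm.
Transfer each piece to the centroidal x-axis using Ī + A·d² with d = y − 95.4698:
  bottom plate: d = -82.4698 mm → contributes +24 961 677 mm⁴
  web plate: d = 20.5302 mm → contributes +11 237 359 mm⁴
  top plate: d = 120.53 mm → contributes +26 209 546 mm⁴
  hole: d = -82.4698 mm → contributes −770 223 mm⁴
Total I = 61 638 359 mm⁴.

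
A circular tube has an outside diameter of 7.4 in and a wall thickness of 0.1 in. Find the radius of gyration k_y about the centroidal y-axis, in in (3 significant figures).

Decompose the section into non-overlapping parts with the origin at the bottom-left of its bounding rectangle.
Outer circle: ⌀7.4, A = 43.008 in², x = 3.7 in, Ī = 147.2 in⁴.
Bore (subtracted): ⌀7.2, A = 40.715 in², x = 3.7 in, Ī = 131.92 in⁴.
By symmetry the centroid is at mid-width, x̄ = 3.7 in.
All pieces are centred on the centroidal y-axis, so I = ΣĪ (holes subtracted) = 15.28 in⁴.
Radius of gyration: k = √(I/A) = √(15.28 / 2.2934) = 2.5812 in.

k_y ≈ 2.58 in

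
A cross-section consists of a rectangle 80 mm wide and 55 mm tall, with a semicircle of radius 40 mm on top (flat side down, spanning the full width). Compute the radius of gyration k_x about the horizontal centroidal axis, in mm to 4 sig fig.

Treat the section as a set of non-overlapping primitives; coordinates are from the bounding-box lower-left.
Rectangular body: 80 × 55, A = 4 400 mm², y = 27.5 mm, Ī = 1 109 167 mm⁴.
Semicircular cap: semicircle r = 40, A = 2513.27 mm², y = 71.9765 mm, Ī = 280 978 mm⁴.
Centroid: ȳ = ΣA·y / ΣA = 43.6691 mm.
Transfer each piece to the horizontal centroidal axis using Ī + A·d² with d = y − 43.6691:
  rectangular body: d = -16.1691 mm → contributes +2 259 508 mm⁴
  semicircular cap: d = 28.3074 mm → contributes +2 294 885 mm⁴
Total I = 4 554 392 mm⁴.
Radius of gyration: k = √(I/A) = √(4 554 392 / 6913.27) = 25.6669 mm.

k_x ≈ 25.67 mm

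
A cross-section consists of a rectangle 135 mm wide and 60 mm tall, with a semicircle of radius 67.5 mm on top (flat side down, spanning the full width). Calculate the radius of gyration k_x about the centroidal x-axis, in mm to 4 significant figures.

k_x ≈ 34.14 mm

Decompose the section into non-overlapping parts with the origin at the bottom-left of its bounding rectangle.
Rectangular body: 135 × 60, A = 8 100 mm², y = 30 mm, Ī = 2 430 000 mm⁴.
Semicircular cap: semicircle r = 67.5, A = 7156.94 mm², y = 88.6479 mm, Ī = 2 278 490 mm⁴.
Centroid: ȳ = ΣA·y / ΣA = 57.5114 mm.
Transfer each piece to the centroidal x-axis using Ī + A·d² with d = y − 57.5114:
  rectangular body: d = -27.5114 mm → contributes +8 560 695 mm⁴
  semicircular cap: d = 31.1365 mm → contributes +9 217 018 mm⁴
Total I = 17 777 713 mm⁴.
Radius of gyration: k = √(I/A) = √(17 777 713 / 15256.9) = 34.1353 mm.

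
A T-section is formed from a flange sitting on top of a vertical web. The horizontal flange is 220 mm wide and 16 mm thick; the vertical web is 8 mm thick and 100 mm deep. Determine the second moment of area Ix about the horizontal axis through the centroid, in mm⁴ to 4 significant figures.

Treat the section as a set of non-overlapping primitives; coordinates are from the bounding-box lower-left.
Flange: 220 × 16, A = 3 520 mm², y = 108 mm, Ī = 75093.3 mm⁴.
Web: 8 × 100, A = 800 mm², y = 50 mm, Ī = 666 667 mm⁴.
Centroid: ȳ = ΣA·y / ΣA = 97.2593 mm.
Transfer each piece to the horizontal axis through the centroid using Ī + A·d² with d = y − 97.2593:
  flange: d = 10.7407 mm → contributes +481 173 mm⁴
  web: d = -47.2593 mm → contributes +2 453 417 mm⁴
Total I = 2 934 590 mm⁴.

Ix ≈ 2.935 × 10⁶ mm⁴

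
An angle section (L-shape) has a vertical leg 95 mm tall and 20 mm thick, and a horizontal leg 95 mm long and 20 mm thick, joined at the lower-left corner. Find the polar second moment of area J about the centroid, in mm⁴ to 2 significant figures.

J ≈ 5.3 × 10⁶ mm⁴

Split into non-overlapping primitives; take the origin at the lower-left of the bounding box.
Vertical leg: 20 × 95, A = 1 900 mm², y = 47.5 mm, Ī = 1 428 958 mm⁴.
Horizontal leg (remainder): 75 × 20, A = 1 500 mm², y = 10 mm, Ī = 50 000 mm⁴.
Centroid: ȳ = ΣA·y / ΣA = 30.96 mm.
Transfer each piece to the centroidal x-axis using Ī + A·d² with d = y − 30.96:
  vertical leg: d = 16.54 mm → contributes +1 949 003 mm⁴
  horizontal leg (remainder): d = -20.96 mm → contributes +708 724 mm⁴
Total I = 2 657 727 mm⁴.
For the y-axis: x̄ = 30.96 mm.
Repeating about the centroidal y-axis gives I_y = 2 657 727 mm⁴.
Polar second moment: J = I_x + I_y = 5 315 453 mm⁴.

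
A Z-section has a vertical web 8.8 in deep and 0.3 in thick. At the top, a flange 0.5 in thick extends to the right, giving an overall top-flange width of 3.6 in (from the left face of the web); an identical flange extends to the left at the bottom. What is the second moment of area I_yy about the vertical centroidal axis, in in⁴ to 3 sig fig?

Treat the section as a set of non-overlapping primitives; coordinates are from the bounding-box lower-left.
Web: 0.3 × 8.8, A = 2.64 in², x = 3.45 in, Ī = 0.0198 in⁴.
Top flange (beyond web): 3.3 × 0.5, A = 1.65 in², x = 5.25 in, Ī = 1.4974 in⁴.
Bottom flange (beyond web): 3.3 × 0.5, A = 1.65 in², x = 1.65 in, Ī = 1.4974 in⁴.
Centroid: x̄ = ΣA·x / ΣA = 3.45 in.
Transfer each piece to the vertical centroidal axis using Ī + A·d² with d = x − 3.45:
  web: d = 0 in → contributes +0.0198 in⁴
  top flange (beyond web): d = 1.8 in → contributes +6.8434 in⁴
  bottom flange (beyond web): d = -1.8 in → contributes +6.8434 in⁴
Total I = 13.707 in⁴.

I_yy ≈ 13.7 in⁴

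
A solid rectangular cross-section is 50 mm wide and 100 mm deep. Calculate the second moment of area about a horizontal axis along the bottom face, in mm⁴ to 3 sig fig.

I_base ≈ 1.67 × 10⁷ mm⁴

The section: 50 × 100, A = 5 000 mm², y = 50 mm, Ī = 4 166 667 mm⁴.
Transfer it to a horizontal axis along the bottom face using Ī + A·d² with d = y − 0:
  the section: d = 50 mm → contributes +16 666 667 mm⁴
Total I = 16 666 667 mm⁴.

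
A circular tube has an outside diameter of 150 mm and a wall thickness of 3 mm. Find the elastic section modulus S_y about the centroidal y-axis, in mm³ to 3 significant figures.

S_y ≈ 4.99 × 10⁴ mm³

Treat the section as a set of non-overlapping primitives; coordinates are from the bounding-box lower-left.
Outer circle: ⌀150, A = 17 671 mm², x = 75 mm, Ī = 24 850 489 mm⁴.
Bore (subtracted): ⌀144, A = 16 286 mm², x = 75 mm, Ī = 21 106 677 mm⁴.
By symmetry the centroid is at mid-width, x̄ = 75 mm.
All pieces are centred on the centroidal y-axis, so I = ΣĪ (holes subtracted) = 3 743 812 mm⁴.
Extreme fibre distance c = 75 mm; S = I/c = 49 917 mm³.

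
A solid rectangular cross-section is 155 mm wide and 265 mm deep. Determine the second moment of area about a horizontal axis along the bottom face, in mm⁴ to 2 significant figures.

The section: 155 × 265, A = 41 075 mm², y = 132.5 mm, Ī = 240 374 323 mm⁴.
Transfer it to the base of the section using Ī + A·d² with d = y − 0:
  the section: d = 132.5 mm → contributes +961 497 292 mm⁴
Total I = 961 497 292 mm⁴.

I_base ≈ 9.6 × 10⁸ mm⁴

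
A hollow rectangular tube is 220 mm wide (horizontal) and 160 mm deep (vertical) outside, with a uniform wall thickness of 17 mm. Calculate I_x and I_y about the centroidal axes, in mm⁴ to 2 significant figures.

Break the section into simple shapes (no overlaps), measuring from the bottom-left corner of the bounding box.
Outer rectangle: 220 × 160, A = 35 200 mm², y = 80 mm, Ī = 75 093 333 mm⁴.
Inner void (subtracted): 186 × 126, A = 23 436 mm², y = 80 mm, Ī = 31 005 828 mm⁴.
By symmetry the centroid is at mid-height, ȳ = 80 mm.
All pieces are centred on the centroidal x-axis, so I = ΣĪ (holes subtracted) = 44 087 505 mm⁴.
Repeating about the centroidal y-axis gives I_y = 74 407 345 mm⁴.

I_x ≈ 4.4 × 10⁷ mm⁴, I_y ≈ 7.4 × 10⁷ mm⁴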